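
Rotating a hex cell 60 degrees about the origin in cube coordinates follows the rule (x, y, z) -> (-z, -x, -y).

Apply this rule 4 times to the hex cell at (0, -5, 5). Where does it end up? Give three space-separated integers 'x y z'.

Answer: 5 0 -5

Derivation:
Start: (0, -5, 5)
Step 1: (0, -5, 5) -> (-(5), -(0), -(-5)) = (-5, 0, 5)
Step 2: (-5, 0, 5) -> (-(5), -(-5), -(0)) = (-5, 5, 0)
Step 3: (-5, 5, 0) -> (-(0), -(-5), -(5)) = (0, 5, -5)
Step 4: (0, 5, -5) -> (-(-5), -(0), -(5)) = (5, 0, -5)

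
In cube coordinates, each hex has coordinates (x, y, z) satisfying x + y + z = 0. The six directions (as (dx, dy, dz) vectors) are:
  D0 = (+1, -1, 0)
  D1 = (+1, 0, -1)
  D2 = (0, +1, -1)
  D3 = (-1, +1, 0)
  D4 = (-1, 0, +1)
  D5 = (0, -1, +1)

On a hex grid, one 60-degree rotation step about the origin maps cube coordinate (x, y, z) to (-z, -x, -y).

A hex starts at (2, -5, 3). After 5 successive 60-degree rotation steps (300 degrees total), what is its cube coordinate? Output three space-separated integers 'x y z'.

Start: (2, -5, 3)
Step 1: (2, -5, 3) -> (-(3), -(2), -(-5)) = (-3, -2, 5)
Step 2: (-3, -2, 5) -> (-(5), -(-3), -(-2)) = (-5, 3, 2)
Step 3: (-5, 3, 2) -> (-(2), -(-5), -(3)) = (-2, 5, -3)
Step 4: (-2, 5, -3) -> (-(-3), -(-2), -(5)) = (3, 2, -5)
Step 5: (3, 2, -5) -> (-(-5), -(3), -(2)) = (5, -3, -2)

Answer: 5 -3 -2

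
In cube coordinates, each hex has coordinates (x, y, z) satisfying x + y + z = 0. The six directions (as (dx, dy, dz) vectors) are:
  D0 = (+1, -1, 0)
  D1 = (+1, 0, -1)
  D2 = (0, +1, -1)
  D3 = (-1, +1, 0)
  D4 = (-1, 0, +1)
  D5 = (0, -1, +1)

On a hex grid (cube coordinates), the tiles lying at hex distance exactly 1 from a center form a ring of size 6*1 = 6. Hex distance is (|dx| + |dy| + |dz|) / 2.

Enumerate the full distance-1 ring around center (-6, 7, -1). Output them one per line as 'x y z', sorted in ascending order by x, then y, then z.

Answer: -7 7 0
-7 8 -1
-6 6 0
-6 8 -2
-5 6 -1
-5 7 -2

Derivation:
Walk ring at distance 1 from (-6, 7, -1):
Start at center + D4*1 = (-7, 7, 0)
  hex 0: (-7, 7, 0)
  hex 1: (-6, 6, 0)
  hex 2: (-5, 6, -1)
  hex 3: (-5, 7, -2)
  hex 4: (-6, 8, -2)
  hex 5: (-7, 8, -1)
Sorted: 6 hexes.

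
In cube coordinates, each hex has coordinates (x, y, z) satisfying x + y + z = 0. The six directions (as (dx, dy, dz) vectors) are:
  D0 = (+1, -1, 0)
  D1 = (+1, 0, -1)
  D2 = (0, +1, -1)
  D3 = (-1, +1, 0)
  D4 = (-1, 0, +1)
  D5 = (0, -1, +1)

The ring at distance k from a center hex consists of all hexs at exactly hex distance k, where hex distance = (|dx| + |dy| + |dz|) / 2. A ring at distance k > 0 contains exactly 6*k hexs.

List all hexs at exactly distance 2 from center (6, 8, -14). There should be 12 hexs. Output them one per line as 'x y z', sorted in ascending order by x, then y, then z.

Walk ring at distance 2 from (6, 8, -14):
Start at center + D4*2 = (4, 8, -12)
  hex 0: (4, 8, -12)
  hex 1: (5, 7, -12)
  hex 2: (6, 6, -12)
  hex 3: (7, 6, -13)
  hex 4: (8, 6, -14)
  hex 5: (8, 7, -15)
  hex 6: (8, 8, -16)
  hex 7: (7, 9, -16)
  hex 8: (6, 10, -16)
  hex 9: (5, 10, -15)
  hex 10: (4, 10, -14)
  hex 11: (4, 9, -13)
Sorted: 12 hexes.

Answer: 4 8 -12
4 9 -13
4 10 -14
5 7 -12
5 10 -15
6 6 -12
6 10 -16
7 6 -13
7 9 -16
8 6 -14
8 7 -15
8 8 -16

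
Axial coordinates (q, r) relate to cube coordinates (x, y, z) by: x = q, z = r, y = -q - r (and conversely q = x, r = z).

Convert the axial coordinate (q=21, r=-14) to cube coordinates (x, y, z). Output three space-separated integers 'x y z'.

x = q = 21
z = r = -14
y = -x - z = -(21) - (-14) = -7

Answer: 21 -7 -14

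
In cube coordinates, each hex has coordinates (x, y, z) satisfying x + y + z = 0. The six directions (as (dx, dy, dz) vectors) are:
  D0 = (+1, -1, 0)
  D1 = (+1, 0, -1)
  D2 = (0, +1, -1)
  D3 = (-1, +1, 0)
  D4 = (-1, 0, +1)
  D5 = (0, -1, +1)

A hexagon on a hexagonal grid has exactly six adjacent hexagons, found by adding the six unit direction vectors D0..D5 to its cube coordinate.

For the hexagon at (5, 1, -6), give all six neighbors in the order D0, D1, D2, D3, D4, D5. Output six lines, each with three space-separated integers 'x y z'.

Answer: 6 0 -6
6 1 -7
5 2 -7
4 2 -6
4 1 -5
5 0 -5

Derivation:
Center: (5, 1, -6). Add each direction:
  D0: (5, 1, -6) + (1, -1, 0) = (6, 0, -6)
  D1: (5, 1, -6) + (1, 0, -1) = (6, 1, -7)
  D2: (5, 1, -6) + (0, 1, -1) = (5, 2, -7)
  D3: (5, 1, -6) + (-1, 1, 0) = (4, 2, -6)
  D4: (5, 1, -6) + (-1, 0, 1) = (4, 1, -5)
  D5: (5, 1, -6) + (0, -1, 1) = (5, 0, -5)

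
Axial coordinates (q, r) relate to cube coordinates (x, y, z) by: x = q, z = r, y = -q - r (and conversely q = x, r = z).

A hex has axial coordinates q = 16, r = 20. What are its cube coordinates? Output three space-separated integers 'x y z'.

Answer: 16 -36 20

Derivation:
x = q = 16
z = r = 20
y = -x - z = -(16) - (20) = -36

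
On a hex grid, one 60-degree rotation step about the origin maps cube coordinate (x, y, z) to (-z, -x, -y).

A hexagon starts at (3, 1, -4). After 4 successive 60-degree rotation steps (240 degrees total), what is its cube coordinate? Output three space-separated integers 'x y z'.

Start: (3, 1, -4)
Step 1: (3, 1, -4) -> (-(-4), -(3), -(1)) = (4, -3, -1)
Step 2: (4, -3, -1) -> (-(-1), -(4), -(-3)) = (1, -4, 3)
Step 3: (1, -4, 3) -> (-(3), -(1), -(-4)) = (-3, -1, 4)
Step 4: (-3, -1, 4) -> (-(4), -(-3), -(-1)) = (-4, 3, 1)

Answer: -4 3 1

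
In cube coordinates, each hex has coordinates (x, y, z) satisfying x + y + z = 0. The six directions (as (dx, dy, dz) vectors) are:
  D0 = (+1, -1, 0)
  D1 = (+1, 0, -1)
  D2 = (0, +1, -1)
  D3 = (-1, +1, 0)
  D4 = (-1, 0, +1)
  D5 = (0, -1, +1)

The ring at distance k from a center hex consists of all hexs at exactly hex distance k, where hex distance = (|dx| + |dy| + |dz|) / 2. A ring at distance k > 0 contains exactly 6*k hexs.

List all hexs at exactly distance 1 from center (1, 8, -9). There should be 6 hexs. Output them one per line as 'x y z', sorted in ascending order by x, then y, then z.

Walk ring at distance 1 from (1, 8, -9):
Start at center + D4*1 = (0, 8, -8)
  hex 0: (0, 8, -8)
  hex 1: (1, 7, -8)
  hex 2: (2, 7, -9)
  hex 3: (2, 8, -10)
  hex 4: (1, 9, -10)
  hex 5: (0, 9, -9)
Sorted: 6 hexes.

Answer: 0 8 -8
0 9 -9
1 7 -8
1 9 -10
2 7 -9
2 8 -10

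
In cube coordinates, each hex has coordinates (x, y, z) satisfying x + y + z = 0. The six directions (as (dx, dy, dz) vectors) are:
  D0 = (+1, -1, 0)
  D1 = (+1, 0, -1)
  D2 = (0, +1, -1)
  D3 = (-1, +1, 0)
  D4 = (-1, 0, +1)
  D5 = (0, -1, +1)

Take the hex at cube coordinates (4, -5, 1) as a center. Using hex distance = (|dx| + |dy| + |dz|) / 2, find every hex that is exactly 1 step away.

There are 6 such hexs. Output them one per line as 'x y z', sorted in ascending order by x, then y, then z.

Answer: 3 -5 2
3 -4 1
4 -6 2
4 -4 0
5 -6 1
5 -5 0

Derivation:
Walk ring at distance 1 from (4, -5, 1):
Start at center + D4*1 = (3, -5, 2)
  hex 0: (3, -5, 2)
  hex 1: (4, -6, 2)
  hex 2: (5, -6, 1)
  hex 3: (5, -5, 0)
  hex 4: (4, -4, 0)
  hex 5: (3, -4, 1)
Sorted: 6 hexes.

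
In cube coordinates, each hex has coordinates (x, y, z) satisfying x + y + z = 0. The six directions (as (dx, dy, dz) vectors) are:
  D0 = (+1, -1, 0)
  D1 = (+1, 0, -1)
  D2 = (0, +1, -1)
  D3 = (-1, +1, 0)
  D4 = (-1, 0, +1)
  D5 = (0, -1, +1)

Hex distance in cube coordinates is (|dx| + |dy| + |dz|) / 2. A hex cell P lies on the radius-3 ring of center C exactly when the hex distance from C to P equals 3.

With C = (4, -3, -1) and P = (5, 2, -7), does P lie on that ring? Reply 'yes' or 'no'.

|px - cx| = |5 - 4| = 1
|py - cy| = |2 - (-3)| = 5
|pz - cz| = |-7 - (-1)| = 6
distance = (1+5+6)/2 = 12/2 = 6
radius = 3; distance != radius -> no

Answer: no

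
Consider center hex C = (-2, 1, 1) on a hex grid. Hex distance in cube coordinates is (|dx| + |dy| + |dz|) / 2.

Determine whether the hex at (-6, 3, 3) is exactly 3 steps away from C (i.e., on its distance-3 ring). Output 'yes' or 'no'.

|px - cx| = |-6 - (-2)| = 4
|py - cy| = |3 - 1| = 2
|pz - cz| = |3 - 1| = 2
distance = (4+2+2)/2 = 8/2 = 4
radius = 3; distance != radius -> no

Answer: no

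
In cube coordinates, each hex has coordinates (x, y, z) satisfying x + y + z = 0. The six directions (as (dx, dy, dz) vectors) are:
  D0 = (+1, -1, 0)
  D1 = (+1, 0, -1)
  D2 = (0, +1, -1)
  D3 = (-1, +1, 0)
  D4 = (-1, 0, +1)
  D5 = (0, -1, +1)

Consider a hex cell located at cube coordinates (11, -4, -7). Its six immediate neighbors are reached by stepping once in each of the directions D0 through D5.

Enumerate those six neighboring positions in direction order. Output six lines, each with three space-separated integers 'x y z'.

Center: (11, -4, -7). Add each direction:
  D0: (11, -4, -7) + (1, -1, 0) = (12, -5, -7)
  D1: (11, -4, -7) + (1, 0, -1) = (12, -4, -8)
  D2: (11, -4, -7) + (0, 1, -1) = (11, -3, -8)
  D3: (11, -4, -7) + (-1, 1, 0) = (10, -3, -7)
  D4: (11, -4, -7) + (-1, 0, 1) = (10, -4, -6)
  D5: (11, -4, -7) + (0, -1, 1) = (11, -5, -6)

Answer: 12 -5 -7
12 -4 -8
11 -3 -8
10 -3 -7
10 -4 -6
11 -5 -6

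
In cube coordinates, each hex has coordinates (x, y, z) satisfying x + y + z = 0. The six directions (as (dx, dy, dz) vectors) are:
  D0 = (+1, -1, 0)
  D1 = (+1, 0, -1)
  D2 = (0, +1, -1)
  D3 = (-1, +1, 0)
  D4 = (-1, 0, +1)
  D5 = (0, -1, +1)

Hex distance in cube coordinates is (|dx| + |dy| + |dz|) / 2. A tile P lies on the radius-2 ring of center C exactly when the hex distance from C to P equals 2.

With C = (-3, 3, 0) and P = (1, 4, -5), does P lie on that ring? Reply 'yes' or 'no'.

Answer: no

Derivation:
|px - cx| = |1 - (-3)| = 4
|py - cy| = |4 - 3| = 1
|pz - cz| = |-5 - 0| = 5
distance = (4+1+5)/2 = 10/2 = 5
radius = 2; distance != radius -> no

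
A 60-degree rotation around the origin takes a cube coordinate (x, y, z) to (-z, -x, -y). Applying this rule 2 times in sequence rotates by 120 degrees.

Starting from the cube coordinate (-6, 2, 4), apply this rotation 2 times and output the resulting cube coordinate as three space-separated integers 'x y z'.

Answer: 2 4 -6

Derivation:
Start: (-6, 2, 4)
Step 1: (-6, 2, 4) -> (-(4), -(-6), -(2)) = (-4, 6, -2)
Step 2: (-4, 6, -2) -> (-(-2), -(-4), -(6)) = (2, 4, -6)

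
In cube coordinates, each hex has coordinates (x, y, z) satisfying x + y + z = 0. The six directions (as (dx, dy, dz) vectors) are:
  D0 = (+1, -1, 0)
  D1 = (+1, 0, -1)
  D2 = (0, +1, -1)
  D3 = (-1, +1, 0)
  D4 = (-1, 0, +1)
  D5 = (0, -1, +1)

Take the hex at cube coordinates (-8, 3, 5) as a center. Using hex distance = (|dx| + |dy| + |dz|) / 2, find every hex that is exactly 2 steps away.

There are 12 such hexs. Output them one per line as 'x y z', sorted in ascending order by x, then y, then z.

Walk ring at distance 2 from (-8, 3, 5):
Start at center + D4*2 = (-10, 3, 7)
  hex 0: (-10, 3, 7)
  hex 1: (-9, 2, 7)
  hex 2: (-8, 1, 7)
  hex 3: (-7, 1, 6)
  hex 4: (-6, 1, 5)
  hex 5: (-6, 2, 4)
  hex 6: (-6, 3, 3)
  hex 7: (-7, 4, 3)
  hex 8: (-8, 5, 3)
  hex 9: (-9, 5, 4)
  hex 10: (-10, 5, 5)
  hex 11: (-10, 4, 6)
Sorted: 12 hexes.

Answer: -10 3 7
-10 4 6
-10 5 5
-9 2 7
-9 5 4
-8 1 7
-8 5 3
-7 1 6
-7 4 3
-6 1 5
-6 2 4
-6 3 3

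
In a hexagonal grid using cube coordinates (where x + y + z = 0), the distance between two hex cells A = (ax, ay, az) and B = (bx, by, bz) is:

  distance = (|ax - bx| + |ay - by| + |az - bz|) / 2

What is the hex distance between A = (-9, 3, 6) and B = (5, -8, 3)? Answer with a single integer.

Answer: 14

Derivation:
|ax - bx| = |-9 - 5| = 14
|ay - by| = |3 - (-8)| = 11
|az - bz| = |6 - 3| = 3
distance = (14 + 11 + 3) / 2 = 28 / 2 = 14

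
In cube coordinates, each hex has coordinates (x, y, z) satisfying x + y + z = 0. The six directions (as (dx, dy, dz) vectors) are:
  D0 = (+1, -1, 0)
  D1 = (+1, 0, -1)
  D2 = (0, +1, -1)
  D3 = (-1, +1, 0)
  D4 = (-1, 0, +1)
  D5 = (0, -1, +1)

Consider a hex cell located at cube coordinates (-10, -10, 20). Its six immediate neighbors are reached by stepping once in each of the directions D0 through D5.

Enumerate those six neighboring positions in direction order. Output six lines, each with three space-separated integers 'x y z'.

Center: (-10, -10, 20). Add each direction:
  D0: (-10, -10, 20) + (1, -1, 0) = (-9, -11, 20)
  D1: (-10, -10, 20) + (1, 0, -1) = (-9, -10, 19)
  D2: (-10, -10, 20) + (0, 1, -1) = (-10, -9, 19)
  D3: (-10, -10, 20) + (-1, 1, 0) = (-11, -9, 20)
  D4: (-10, -10, 20) + (-1, 0, 1) = (-11, -10, 21)
  D5: (-10, -10, 20) + (0, -1, 1) = (-10, -11, 21)

Answer: -9 -11 20
-9 -10 19
-10 -9 19
-11 -9 20
-11 -10 21
-10 -11 21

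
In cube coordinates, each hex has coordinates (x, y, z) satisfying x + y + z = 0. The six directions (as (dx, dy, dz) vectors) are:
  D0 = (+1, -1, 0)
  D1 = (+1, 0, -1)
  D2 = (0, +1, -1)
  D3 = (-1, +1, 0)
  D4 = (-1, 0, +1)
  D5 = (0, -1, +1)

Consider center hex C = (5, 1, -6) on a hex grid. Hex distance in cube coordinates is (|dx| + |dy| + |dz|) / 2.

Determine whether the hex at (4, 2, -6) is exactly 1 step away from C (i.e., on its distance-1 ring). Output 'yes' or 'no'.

|px - cx| = |4 - 5| = 1
|py - cy| = |2 - 1| = 1
|pz - cz| = |-6 - (-6)| = 0
distance = (1+1+0)/2 = 2/2 = 1
radius = 1; distance == radius -> yes

Answer: yes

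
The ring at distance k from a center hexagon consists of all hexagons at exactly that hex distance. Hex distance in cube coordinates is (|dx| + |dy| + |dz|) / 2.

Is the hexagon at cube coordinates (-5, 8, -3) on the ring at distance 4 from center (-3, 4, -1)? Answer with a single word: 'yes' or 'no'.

Answer: yes

Derivation:
|px - cx| = |-5 - (-3)| = 2
|py - cy| = |8 - 4| = 4
|pz - cz| = |-3 - (-1)| = 2
distance = (2+4+2)/2 = 8/2 = 4
radius = 4; distance == radius -> yes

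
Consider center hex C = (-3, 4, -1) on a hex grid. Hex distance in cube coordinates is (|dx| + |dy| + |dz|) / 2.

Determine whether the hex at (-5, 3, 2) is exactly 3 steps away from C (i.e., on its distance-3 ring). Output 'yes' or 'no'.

Answer: yes

Derivation:
|px - cx| = |-5 - (-3)| = 2
|py - cy| = |3 - 4| = 1
|pz - cz| = |2 - (-1)| = 3
distance = (2+1+3)/2 = 6/2 = 3
radius = 3; distance == radius -> yes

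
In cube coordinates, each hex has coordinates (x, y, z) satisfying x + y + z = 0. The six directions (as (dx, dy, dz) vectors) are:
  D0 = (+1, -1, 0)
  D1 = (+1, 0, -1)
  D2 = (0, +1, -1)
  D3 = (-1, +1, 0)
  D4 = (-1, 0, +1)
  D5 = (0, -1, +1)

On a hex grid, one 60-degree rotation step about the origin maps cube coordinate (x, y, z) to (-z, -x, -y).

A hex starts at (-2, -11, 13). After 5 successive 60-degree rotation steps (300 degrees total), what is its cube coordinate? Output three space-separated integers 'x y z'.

Answer: 11 -13 2

Derivation:
Start: (-2, -11, 13)
Step 1: (-2, -11, 13) -> (-(13), -(-2), -(-11)) = (-13, 2, 11)
Step 2: (-13, 2, 11) -> (-(11), -(-13), -(2)) = (-11, 13, -2)
Step 3: (-11, 13, -2) -> (-(-2), -(-11), -(13)) = (2, 11, -13)
Step 4: (2, 11, -13) -> (-(-13), -(2), -(11)) = (13, -2, -11)
Step 5: (13, -2, -11) -> (-(-11), -(13), -(-2)) = (11, -13, 2)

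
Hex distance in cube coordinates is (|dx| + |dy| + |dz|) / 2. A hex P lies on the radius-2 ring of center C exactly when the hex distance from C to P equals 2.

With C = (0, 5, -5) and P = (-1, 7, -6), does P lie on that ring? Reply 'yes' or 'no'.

Answer: yes

Derivation:
|px - cx| = |-1 - 0| = 1
|py - cy| = |7 - 5| = 2
|pz - cz| = |-6 - (-5)| = 1
distance = (1+2+1)/2 = 4/2 = 2
radius = 2; distance == radius -> yes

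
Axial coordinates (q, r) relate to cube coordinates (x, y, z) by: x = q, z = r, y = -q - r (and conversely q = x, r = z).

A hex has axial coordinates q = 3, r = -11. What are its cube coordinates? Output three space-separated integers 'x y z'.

x = q = 3
z = r = -11
y = -x - z = -(3) - (-11) = 8

Answer: 3 8 -11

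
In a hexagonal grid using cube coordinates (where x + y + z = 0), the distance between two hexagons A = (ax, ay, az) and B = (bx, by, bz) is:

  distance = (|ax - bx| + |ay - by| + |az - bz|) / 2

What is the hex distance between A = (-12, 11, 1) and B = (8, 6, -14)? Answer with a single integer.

Answer: 20

Derivation:
|ax - bx| = |-12 - 8| = 20
|ay - by| = |11 - 6| = 5
|az - bz| = |1 - (-14)| = 15
distance = (20 + 5 + 15) / 2 = 40 / 2 = 20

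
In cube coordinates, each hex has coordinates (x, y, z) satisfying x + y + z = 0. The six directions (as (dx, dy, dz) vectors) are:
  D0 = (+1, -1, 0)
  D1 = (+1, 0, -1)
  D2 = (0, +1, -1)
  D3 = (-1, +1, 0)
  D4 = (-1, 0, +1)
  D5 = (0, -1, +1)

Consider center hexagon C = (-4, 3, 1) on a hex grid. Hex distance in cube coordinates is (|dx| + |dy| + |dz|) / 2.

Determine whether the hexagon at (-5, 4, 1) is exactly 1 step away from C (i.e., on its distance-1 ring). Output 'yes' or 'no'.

|px - cx| = |-5 - (-4)| = 1
|py - cy| = |4 - 3| = 1
|pz - cz| = |1 - 1| = 0
distance = (1+1+0)/2 = 2/2 = 1
radius = 1; distance == radius -> yes

Answer: yes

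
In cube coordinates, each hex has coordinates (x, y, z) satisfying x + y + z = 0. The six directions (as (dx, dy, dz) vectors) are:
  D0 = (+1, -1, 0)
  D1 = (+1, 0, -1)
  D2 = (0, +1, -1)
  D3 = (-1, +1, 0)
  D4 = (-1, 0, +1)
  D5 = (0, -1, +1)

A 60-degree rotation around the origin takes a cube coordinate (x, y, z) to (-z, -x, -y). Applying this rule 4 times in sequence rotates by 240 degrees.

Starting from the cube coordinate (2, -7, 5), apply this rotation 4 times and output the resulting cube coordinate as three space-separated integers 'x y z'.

Answer: 5 2 -7

Derivation:
Start: (2, -7, 5)
Step 1: (2, -7, 5) -> (-(5), -(2), -(-7)) = (-5, -2, 7)
Step 2: (-5, -2, 7) -> (-(7), -(-5), -(-2)) = (-7, 5, 2)
Step 3: (-7, 5, 2) -> (-(2), -(-7), -(5)) = (-2, 7, -5)
Step 4: (-2, 7, -5) -> (-(-5), -(-2), -(7)) = (5, 2, -7)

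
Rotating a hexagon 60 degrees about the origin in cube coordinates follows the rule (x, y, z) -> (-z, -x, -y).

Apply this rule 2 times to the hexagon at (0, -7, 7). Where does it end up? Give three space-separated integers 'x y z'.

Start: (0, -7, 7)
Step 1: (0, -7, 7) -> (-(7), -(0), -(-7)) = (-7, 0, 7)
Step 2: (-7, 0, 7) -> (-(7), -(-7), -(0)) = (-7, 7, 0)

Answer: -7 7 0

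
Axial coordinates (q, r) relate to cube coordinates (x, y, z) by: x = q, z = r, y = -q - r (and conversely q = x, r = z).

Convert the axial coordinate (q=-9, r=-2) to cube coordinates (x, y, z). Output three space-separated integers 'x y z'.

x = q = -9
z = r = -2
y = -x - z = -(-9) - (-2) = 11

Answer: -9 11 -2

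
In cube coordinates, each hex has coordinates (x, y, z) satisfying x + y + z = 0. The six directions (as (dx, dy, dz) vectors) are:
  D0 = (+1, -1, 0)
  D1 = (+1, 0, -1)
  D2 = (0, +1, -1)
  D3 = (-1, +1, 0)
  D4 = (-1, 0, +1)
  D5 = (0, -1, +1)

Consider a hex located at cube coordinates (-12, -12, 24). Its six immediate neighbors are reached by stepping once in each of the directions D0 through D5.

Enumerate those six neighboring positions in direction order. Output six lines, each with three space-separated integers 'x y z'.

Center: (-12, -12, 24). Add each direction:
  D0: (-12, -12, 24) + (1, -1, 0) = (-11, -13, 24)
  D1: (-12, -12, 24) + (1, 0, -1) = (-11, -12, 23)
  D2: (-12, -12, 24) + (0, 1, -1) = (-12, -11, 23)
  D3: (-12, -12, 24) + (-1, 1, 0) = (-13, -11, 24)
  D4: (-12, -12, 24) + (-1, 0, 1) = (-13, -12, 25)
  D5: (-12, -12, 24) + (0, -1, 1) = (-12, -13, 25)

Answer: -11 -13 24
-11 -12 23
-12 -11 23
-13 -11 24
-13 -12 25
-12 -13 25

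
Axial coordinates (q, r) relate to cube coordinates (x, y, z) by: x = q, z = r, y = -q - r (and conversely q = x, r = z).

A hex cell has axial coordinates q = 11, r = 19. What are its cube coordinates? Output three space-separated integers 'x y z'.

Answer: 11 -30 19

Derivation:
x = q = 11
z = r = 19
y = -x - z = -(11) - (19) = -30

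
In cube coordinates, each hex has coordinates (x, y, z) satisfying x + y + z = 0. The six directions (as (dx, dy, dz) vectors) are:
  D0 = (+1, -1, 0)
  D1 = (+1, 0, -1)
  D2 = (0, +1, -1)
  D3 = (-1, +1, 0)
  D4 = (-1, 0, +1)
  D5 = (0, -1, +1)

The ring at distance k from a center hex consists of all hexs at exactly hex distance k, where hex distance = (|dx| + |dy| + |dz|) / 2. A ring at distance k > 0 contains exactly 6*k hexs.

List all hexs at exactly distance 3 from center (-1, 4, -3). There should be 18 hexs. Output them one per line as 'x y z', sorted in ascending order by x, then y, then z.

Walk ring at distance 3 from (-1, 4, -3):
Start at center + D4*3 = (-4, 4, 0)
  hex 0: (-4, 4, 0)
  hex 1: (-3, 3, 0)
  hex 2: (-2, 2, 0)
  hex 3: (-1, 1, 0)
  hex 4: (0, 1, -1)
  hex 5: (1, 1, -2)
  hex 6: (2, 1, -3)
  hex 7: (2, 2, -4)
  hex 8: (2, 3, -5)
  hex 9: (2, 4, -6)
  hex 10: (1, 5, -6)
  hex 11: (0, 6, -6)
  hex 12: (-1, 7, -6)
  hex 13: (-2, 7, -5)
  hex 14: (-3, 7, -4)
  hex 15: (-4, 7, -3)
  hex 16: (-4, 6, -2)
  hex 17: (-4, 5, -1)
Sorted: 18 hexes.

Answer: -4 4 0
-4 5 -1
-4 6 -2
-4 7 -3
-3 3 0
-3 7 -4
-2 2 0
-2 7 -5
-1 1 0
-1 7 -6
0 1 -1
0 6 -6
1 1 -2
1 5 -6
2 1 -3
2 2 -4
2 3 -5
2 4 -6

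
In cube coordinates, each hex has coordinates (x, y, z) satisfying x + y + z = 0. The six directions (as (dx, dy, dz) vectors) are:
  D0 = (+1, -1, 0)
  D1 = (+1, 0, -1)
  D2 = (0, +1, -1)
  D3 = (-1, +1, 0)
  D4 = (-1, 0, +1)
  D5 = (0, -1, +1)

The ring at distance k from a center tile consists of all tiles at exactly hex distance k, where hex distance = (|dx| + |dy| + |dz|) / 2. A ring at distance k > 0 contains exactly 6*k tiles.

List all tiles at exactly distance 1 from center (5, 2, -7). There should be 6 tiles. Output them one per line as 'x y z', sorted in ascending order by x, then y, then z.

Answer: 4 2 -6
4 3 -7
5 1 -6
5 3 -8
6 1 -7
6 2 -8

Derivation:
Walk ring at distance 1 from (5, 2, -7):
Start at center + D4*1 = (4, 2, -6)
  hex 0: (4, 2, -6)
  hex 1: (5, 1, -6)
  hex 2: (6, 1, -7)
  hex 3: (6, 2, -8)
  hex 4: (5, 3, -8)
  hex 5: (4, 3, -7)
Sorted: 6 hexes.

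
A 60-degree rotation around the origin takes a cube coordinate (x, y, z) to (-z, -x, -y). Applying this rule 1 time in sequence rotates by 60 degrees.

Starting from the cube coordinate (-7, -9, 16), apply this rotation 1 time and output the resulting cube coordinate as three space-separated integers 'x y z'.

Answer: -16 7 9

Derivation:
Start: (-7, -9, 16)
Step 1: (-7, -9, 16) -> (-(16), -(-7), -(-9)) = (-16, 7, 9)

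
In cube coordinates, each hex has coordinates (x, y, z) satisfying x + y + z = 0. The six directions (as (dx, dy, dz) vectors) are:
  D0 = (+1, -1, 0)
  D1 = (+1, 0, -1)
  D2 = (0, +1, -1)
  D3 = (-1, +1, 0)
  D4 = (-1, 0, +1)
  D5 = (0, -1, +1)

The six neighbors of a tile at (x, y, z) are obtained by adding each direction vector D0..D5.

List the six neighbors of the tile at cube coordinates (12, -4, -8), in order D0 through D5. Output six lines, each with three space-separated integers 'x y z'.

Answer: 13 -5 -8
13 -4 -9
12 -3 -9
11 -3 -8
11 -4 -7
12 -5 -7

Derivation:
Center: (12, -4, -8). Add each direction:
  D0: (12, -4, -8) + (1, -1, 0) = (13, -5, -8)
  D1: (12, -4, -8) + (1, 0, -1) = (13, -4, -9)
  D2: (12, -4, -8) + (0, 1, -1) = (12, -3, -9)
  D3: (12, -4, -8) + (-1, 1, 0) = (11, -3, -8)
  D4: (12, -4, -8) + (-1, 0, 1) = (11, -4, -7)
  D5: (12, -4, -8) + (0, -1, 1) = (12, -5, -7)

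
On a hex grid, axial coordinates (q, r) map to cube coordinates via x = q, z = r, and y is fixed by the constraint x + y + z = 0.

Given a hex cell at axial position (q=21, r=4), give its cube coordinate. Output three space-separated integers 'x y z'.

Answer: 21 -25 4

Derivation:
x = q = 21
z = r = 4
y = -x - z = -(21) - (4) = -25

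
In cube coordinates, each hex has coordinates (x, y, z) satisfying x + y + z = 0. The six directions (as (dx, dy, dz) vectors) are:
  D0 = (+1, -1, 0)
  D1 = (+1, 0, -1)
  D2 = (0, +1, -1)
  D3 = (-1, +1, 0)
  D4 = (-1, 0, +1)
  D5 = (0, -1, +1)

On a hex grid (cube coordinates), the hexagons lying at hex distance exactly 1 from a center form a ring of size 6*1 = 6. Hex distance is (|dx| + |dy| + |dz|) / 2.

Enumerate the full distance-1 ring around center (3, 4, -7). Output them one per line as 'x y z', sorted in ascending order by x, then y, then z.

Answer: 2 4 -6
2 5 -7
3 3 -6
3 5 -8
4 3 -7
4 4 -8

Derivation:
Walk ring at distance 1 from (3, 4, -7):
Start at center + D4*1 = (2, 4, -6)
  hex 0: (2, 4, -6)
  hex 1: (3, 3, -6)
  hex 2: (4, 3, -7)
  hex 3: (4, 4, -8)
  hex 4: (3, 5, -8)
  hex 5: (2, 5, -7)
Sorted: 6 hexes.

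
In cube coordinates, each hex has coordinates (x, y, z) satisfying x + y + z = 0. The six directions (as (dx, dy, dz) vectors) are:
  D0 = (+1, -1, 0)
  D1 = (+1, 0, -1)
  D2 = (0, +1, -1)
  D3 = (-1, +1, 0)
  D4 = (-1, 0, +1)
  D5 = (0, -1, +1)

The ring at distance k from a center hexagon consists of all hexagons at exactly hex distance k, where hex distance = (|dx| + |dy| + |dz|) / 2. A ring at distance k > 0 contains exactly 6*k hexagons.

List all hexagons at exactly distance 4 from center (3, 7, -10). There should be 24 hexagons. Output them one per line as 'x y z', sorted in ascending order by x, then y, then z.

Walk ring at distance 4 from (3, 7, -10):
Start at center + D4*4 = (-1, 7, -6)
  hex 0: (-1, 7, -6)
  hex 1: (0, 6, -6)
  hex 2: (1, 5, -6)
  hex 3: (2, 4, -6)
  hex 4: (3, 3, -6)
  hex 5: (4, 3, -7)
  hex 6: (5, 3, -8)
  hex 7: (6, 3, -9)
  hex 8: (7, 3, -10)
  hex 9: (7, 4, -11)
  hex 10: (7, 5, -12)
  hex 11: (7, 6, -13)
  hex 12: (7, 7, -14)
  hex 13: (6, 8, -14)
  hex 14: (5, 9, -14)
  hex 15: (4, 10, -14)
  hex 16: (3, 11, -14)
  hex 17: (2, 11, -13)
  hex 18: (1, 11, -12)
  hex 19: (0, 11, -11)
  hex 20: (-1, 11, -10)
  hex 21: (-1, 10, -9)
  hex 22: (-1, 9, -8)
  hex 23: (-1, 8, -7)
Sorted: 24 hexes.

Answer: -1 7 -6
-1 8 -7
-1 9 -8
-1 10 -9
-1 11 -10
0 6 -6
0 11 -11
1 5 -6
1 11 -12
2 4 -6
2 11 -13
3 3 -6
3 11 -14
4 3 -7
4 10 -14
5 3 -8
5 9 -14
6 3 -9
6 8 -14
7 3 -10
7 4 -11
7 5 -12
7 6 -13
7 7 -14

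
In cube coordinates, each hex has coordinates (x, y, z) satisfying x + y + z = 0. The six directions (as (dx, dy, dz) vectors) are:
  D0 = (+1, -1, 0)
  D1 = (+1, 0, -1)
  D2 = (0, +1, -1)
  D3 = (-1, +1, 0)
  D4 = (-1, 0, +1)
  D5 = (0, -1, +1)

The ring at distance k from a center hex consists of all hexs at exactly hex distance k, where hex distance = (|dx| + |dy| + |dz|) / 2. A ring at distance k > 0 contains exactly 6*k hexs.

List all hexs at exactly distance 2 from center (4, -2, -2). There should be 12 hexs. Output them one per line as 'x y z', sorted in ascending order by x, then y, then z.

Answer: 2 -2 0
2 -1 -1
2 0 -2
3 -3 0
3 0 -3
4 -4 0
4 0 -4
5 -4 -1
5 -1 -4
6 -4 -2
6 -3 -3
6 -2 -4

Derivation:
Walk ring at distance 2 from (4, -2, -2):
Start at center + D4*2 = (2, -2, 0)
  hex 0: (2, -2, 0)
  hex 1: (3, -3, 0)
  hex 2: (4, -4, 0)
  hex 3: (5, -4, -1)
  hex 4: (6, -4, -2)
  hex 5: (6, -3, -3)
  hex 6: (6, -2, -4)
  hex 7: (5, -1, -4)
  hex 8: (4, 0, -4)
  hex 9: (3, 0, -3)
  hex 10: (2, 0, -2)
  hex 11: (2, -1, -1)
Sorted: 12 hexes.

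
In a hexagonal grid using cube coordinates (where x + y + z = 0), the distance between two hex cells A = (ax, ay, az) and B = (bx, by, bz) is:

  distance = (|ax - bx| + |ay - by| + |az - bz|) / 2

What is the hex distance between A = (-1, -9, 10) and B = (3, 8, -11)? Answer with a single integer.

|ax - bx| = |-1 - 3| = 4
|ay - by| = |-9 - 8| = 17
|az - bz| = |10 - (-11)| = 21
distance = (4 + 17 + 21) / 2 = 42 / 2 = 21

Answer: 21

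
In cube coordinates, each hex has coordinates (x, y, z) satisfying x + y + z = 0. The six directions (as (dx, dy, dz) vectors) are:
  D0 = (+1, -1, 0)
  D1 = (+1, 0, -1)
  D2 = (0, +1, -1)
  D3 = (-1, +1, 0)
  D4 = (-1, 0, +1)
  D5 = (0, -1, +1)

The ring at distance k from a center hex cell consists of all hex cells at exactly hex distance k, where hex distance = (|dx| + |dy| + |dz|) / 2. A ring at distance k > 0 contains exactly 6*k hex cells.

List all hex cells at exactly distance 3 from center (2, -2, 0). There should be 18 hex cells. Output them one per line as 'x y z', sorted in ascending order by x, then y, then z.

Walk ring at distance 3 from (2, -2, 0):
Start at center + D4*3 = (-1, -2, 3)
  hex 0: (-1, -2, 3)
  hex 1: (0, -3, 3)
  hex 2: (1, -4, 3)
  hex 3: (2, -5, 3)
  hex 4: (3, -5, 2)
  hex 5: (4, -5, 1)
  hex 6: (5, -5, 0)
  hex 7: (5, -4, -1)
  hex 8: (5, -3, -2)
  hex 9: (5, -2, -3)
  hex 10: (4, -1, -3)
  hex 11: (3, 0, -3)
  hex 12: (2, 1, -3)
  hex 13: (1, 1, -2)
  hex 14: (0, 1, -1)
  hex 15: (-1, 1, 0)
  hex 16: (-1, 0, 1)
  hex 17: (-1, -1, 2)
Sorted: 18 hexes.

Answer: -1 -2 3
-1 -1 2
-1 0 1
-1 1 0
0 -3 3
0 1 -1
1 -4 3
1 1 -2
2 -5 3
2 1 -3
3 -5 2
3 0 -3
4 -5 1
4 -1 -3
5 -5 0
5 -4 -1
5 -3 -2
5 -2 -3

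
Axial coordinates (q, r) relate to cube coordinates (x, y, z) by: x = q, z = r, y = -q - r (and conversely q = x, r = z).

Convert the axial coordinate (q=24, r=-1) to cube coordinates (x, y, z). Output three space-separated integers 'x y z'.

Answer: 24 -23 -1

Derivation:
x = q = 24
z = r = -1
y = -x - z = -(24) - (-1) = -23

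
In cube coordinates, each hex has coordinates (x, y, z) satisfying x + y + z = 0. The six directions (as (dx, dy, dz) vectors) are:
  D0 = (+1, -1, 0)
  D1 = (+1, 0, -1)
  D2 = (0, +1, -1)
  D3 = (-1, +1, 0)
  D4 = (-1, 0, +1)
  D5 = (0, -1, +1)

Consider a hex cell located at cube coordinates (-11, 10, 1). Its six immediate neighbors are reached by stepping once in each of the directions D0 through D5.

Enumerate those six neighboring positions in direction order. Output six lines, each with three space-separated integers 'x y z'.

Center: (-11, 10, 1). Add each direction:
  D0: (-11, 10, 1) + (1, -1, 0) = (-10, 9, 1)
  D1: (-11, 10, 1) + (1, 0, -1) = (-10, 10, 0)
  D2: (-11, 10, 1) + (0, 1, -1) = (-11, 11, 0)
  D3: (-11, 10, 1) + (-1, 1, 0) = (-12, 11, 1)
  D4: (-11, 10, 1) + (-1, 0, 1) = (-12, 10, 2)
  D5: (-11, 10, 1) + (0, -1, 1) = (-11, 9, 2)

Answer: -10 9 1
-10 10 0
-11 11 0
-12 11 1
-12 10 2
-11 9 2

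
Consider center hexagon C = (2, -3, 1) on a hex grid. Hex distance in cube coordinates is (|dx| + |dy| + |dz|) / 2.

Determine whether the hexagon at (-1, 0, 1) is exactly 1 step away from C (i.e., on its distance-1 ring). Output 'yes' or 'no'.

Answer: no

Derivation:
|px - cx| = |-1 - 2| = 3
|py - cy| = |0 - (-3)| = 3
|pz - cz| = |1 - 1| = 0
distance = (3+3+0)/2 = 6/2 = 3
radius = 1; distance != radius -> no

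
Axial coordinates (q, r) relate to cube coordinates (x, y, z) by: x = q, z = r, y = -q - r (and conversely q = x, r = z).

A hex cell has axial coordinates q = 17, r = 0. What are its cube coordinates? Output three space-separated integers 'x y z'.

Answer: 17 -17 0

Derivation:
x = q = 17
z = r = 0
y = -x - z = -(17) - (0) = -17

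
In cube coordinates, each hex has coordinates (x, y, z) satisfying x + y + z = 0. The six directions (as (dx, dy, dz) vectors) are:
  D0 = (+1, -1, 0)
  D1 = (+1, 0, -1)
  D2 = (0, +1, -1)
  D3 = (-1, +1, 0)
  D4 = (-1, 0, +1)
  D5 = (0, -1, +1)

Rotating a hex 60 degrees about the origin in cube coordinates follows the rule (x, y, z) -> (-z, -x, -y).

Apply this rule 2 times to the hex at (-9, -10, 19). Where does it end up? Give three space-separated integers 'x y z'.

Start: (-9, -10, 19)
Step 1: (-9, -10, 19) -> (-(19), -(-9), -(-10)) = (-19, 9, 10)
Step 2: (-19, 9, 10) -> (-(10), -(-19), -(9)) = (-10, 19, -9)

Answer: -10 19 -9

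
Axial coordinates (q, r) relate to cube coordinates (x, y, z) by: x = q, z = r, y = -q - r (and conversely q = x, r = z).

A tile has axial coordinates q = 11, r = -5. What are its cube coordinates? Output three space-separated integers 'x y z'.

x = q = 11
z = r = -5
y = -x - z = -(11) - (-5) = -6

Answer: 11 -6 -5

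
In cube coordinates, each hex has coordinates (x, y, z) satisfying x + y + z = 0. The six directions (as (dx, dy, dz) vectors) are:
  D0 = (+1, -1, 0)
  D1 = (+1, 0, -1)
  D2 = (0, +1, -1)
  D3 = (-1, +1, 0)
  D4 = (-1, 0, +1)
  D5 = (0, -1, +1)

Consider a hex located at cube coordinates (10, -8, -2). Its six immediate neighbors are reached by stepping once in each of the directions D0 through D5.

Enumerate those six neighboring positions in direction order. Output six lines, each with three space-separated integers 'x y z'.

Center: (10, -8, -2). Add each direction:
  D0: (10, -8, -2) + (1, -1, 0) = (11, -9, -2)
  D1: (10, -8, -2) + (1, 0, -1) = (11, -8, -3)
  D2: (10, -8, -2) + (0, 1, -1) = (10, -7, -3)
  D3: (10, -8, -2) + (-1, 1, 0) = (9, -7, -2)
  D4: (10, -8, -2) + (-1, 0, 1) = (9, -8, -1)
  D5: (10, -8, -2) + (0, -1, 1) = (10, -9, -1)

Answer: 11 -9 -2
11 -8 -3
10 -7 -3
9 -7 -2
9 -8 -1
10 -9 -1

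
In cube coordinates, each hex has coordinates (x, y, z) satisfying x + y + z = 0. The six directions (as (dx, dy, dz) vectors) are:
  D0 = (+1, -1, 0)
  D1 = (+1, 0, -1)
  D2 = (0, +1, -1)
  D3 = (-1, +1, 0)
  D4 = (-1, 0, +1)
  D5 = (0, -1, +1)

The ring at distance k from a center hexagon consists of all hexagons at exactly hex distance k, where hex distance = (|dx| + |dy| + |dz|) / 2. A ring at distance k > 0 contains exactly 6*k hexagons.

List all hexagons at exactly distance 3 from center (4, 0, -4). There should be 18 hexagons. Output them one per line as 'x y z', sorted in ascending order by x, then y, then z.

Answer: 1 0 -1
1 1 -2
1 2 -3
1 3 -4
2 -1 -1
2 3 -5
3 -2 -1
3 3 -6
4 -3 -1
4 3 -7
5 -3 -2
5 2 -7
6 -3 -3
6 1 -7
7 -3 -4
7 -2 -5
7 -1 -6
7 0 -7

Derivation:
Walk ring at distance 3 from (4, 0, -4):
Start at center + D4*3 = (1, 0, -1)
  hex 0: (1, 0, -1)
  hex 1: (2, -1, -1)
  hex 2: (3, -2, -1)
  hex 3: (4, -3, -1)
  hex 4: (5, -3, -2)
  hex 5: (6, -3, -3)
  hex 6: (7, -3, -4)
  hex 7: (7, -2, -5)
  hex 8: (7, -1, -6)
  hex 9: (7, 0, -7)
  hex 10: (6, 1, -7)
  hex 11: (5, 2, -7)
  hex 12: (4, 3, -7)
  hex 13: (3, 3, -6)
  hex 14: (2, 3, -5)
  hex 15: (1, 3, -4)
  hex 16: (1, 2, -3)
  hex 17: (1, 1, -2)
Sorted: 18 hexes.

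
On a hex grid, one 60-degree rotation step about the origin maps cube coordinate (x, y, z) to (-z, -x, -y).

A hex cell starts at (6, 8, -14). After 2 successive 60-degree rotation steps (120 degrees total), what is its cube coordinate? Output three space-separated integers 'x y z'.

Start: (6, 8, -14)
Step 1: (6, 8, -14) -> (-(-14), -(6), -(8)) = (14, -6, -8)
Step 2: (14, -6, -8) -> (-(-8), -(14), -(-6)) = (8, -14, 6)

Answer: 8 -14 6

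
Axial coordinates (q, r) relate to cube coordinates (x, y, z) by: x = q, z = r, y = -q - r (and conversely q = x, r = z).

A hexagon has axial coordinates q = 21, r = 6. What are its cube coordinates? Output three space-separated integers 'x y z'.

x = q = 21
z = r = 6
y = -x - z = -(21) - (6) = -27

Answer: 21 -27 6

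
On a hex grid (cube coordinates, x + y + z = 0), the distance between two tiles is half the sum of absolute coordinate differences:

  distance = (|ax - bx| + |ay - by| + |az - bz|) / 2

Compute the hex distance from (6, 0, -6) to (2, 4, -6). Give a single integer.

|ax - bx| = |6 - 2| = 4
|ay - by| = |0 - 4| = 4
|az - bz| = |-6 - (-6)| = 0
distance = (4 + 4 + 0) / 2 = 8 / 2 = 4

Answer: 4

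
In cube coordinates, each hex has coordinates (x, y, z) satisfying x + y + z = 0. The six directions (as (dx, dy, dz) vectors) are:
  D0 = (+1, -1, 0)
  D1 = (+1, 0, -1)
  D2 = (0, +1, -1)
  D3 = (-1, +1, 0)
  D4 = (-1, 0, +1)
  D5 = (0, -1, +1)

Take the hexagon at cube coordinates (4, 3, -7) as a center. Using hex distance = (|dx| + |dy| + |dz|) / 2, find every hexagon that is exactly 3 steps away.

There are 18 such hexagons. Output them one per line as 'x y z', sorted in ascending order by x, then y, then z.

Answer: 1 3 -4
1 4 -5
1 5 -6
1 6 -7
2 2 -4
2 6 -8
3 1 -4
3 6 -9
4 0 -4
4 6 -10
5 0 -5
5 5 -10
6 0 -6
6 4 -10
7 0 -7
7 1 -8
7 2 -9
7 3 -10

Derivation:
Walk ring at distance 3 from (4, 3, -7):
Start at center + D4*3 = (1, 3, -4)
  hex 0: (1, 3, -4)
  hex 1: (2, 2, -4)
  hex 2: (3, 1, -4)
  hex 3: (4, 0, -4)
  hex 4: (5, 0, -5)
  hex 5: (6, 0, -6)
  hex 6: (7, 0, -7)
  hex 7: (7, 1, -8)
  hex 8: (7, 2, -9)
  hex 9: (7, 3, -10)
  hex 10: (6, 4, -10)
  hex 11: (5, 5, -10)
  hex 12: (4, 6, -10)
  hex 13: (3, 6, -9)
  hex 14: (2, 6, -8)
  hex 15: (1, 6, -7)
  hex 16: (1, 5, -6)
  hex 17: (1, 4, -5)
Sorted: 18 hexes.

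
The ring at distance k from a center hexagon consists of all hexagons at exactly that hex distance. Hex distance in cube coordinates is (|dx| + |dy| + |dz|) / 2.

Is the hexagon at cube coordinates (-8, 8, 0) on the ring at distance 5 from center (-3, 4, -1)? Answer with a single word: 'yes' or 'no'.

|px - cx| = |-8 - (-3)| = 5
|py - cy| = |8 - 4| = 4
|pz - cz| = |0 - (-1)| = 1
distance = (5+4+1)/2 = 10/2 = 5
radius = 5; distance == radius -> yes

Answer: yes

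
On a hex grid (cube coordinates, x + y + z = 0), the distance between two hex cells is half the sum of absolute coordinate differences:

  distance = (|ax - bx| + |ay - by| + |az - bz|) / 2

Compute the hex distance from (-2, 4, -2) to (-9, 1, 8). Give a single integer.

Answer: 10

Derivation:
|ax - bx| = |-2 - (-9)| = 7
|ay - by| = |4 - 1| = 3
|az - bz| = |-2 - 8| = 10
distance = (7 + 3 + 10) / 2 = 20 / 2 = 10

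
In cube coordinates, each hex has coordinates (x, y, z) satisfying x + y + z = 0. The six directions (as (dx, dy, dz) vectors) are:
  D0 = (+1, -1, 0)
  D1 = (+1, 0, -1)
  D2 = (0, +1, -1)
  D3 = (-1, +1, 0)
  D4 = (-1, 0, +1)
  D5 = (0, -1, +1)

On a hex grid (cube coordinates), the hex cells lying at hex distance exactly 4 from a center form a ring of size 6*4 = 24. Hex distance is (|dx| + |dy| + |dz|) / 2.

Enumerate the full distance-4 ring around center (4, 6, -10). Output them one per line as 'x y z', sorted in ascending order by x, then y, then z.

Walk ring at distance 4 from (4, 6, -10):
Start at center + D4*4 = (0, 6, -6)
  hex 0: (0, 6, -6)
  hex 1: (1, 5, -6)
  hex 2: (2, 4, -6)
  hex 3: (3, 3, -6)
  hex 4: (4, 2, -6)
  hex 5: (5, 2, -7)
  hex 6: (6, 2, -8)
  hex 7: (7, 2, -9)
  hex 8: (8, 2, -10)
  hex 9: (8, 3, -11)
  hex 10: (8, 4, -12)
  hex 11: (8, 5, -13)
  hex 12: (8, 6, -14)
  hex 13: (7, 7, -14)
  hex 14: (6, 8, -14)
  hex 15: (5, 9, -14)
  hex 16: (4, 10, -14)
  hex 17: (3, 10, -13)
  hex 18: (2, 10, -12)
  hex 19: (1, 10, -11)
  hex 20: (0, 10, -10)
  hex 21: (0, 9, -9)
  hex 22: (0, 8, -8)
  hex 23: (0, 7, -7)
Sorted: 24 hexes.

Answer: 0 6 -6
0 7 -7
0 8 -8
0 9 -9
0 10 -10
1 5 -6
1 10 -11
2 4 -6
2 10 -12
3 3 -6
3 10 -13
4 2 -6
4 10 -14
5 2 -7
5 9 -14
6 2 -8
6 8 -14
7 2 -9
7 7 -14
8 2 -10
8 3 -11
8 4 -12
8 5 -13
8 6 -14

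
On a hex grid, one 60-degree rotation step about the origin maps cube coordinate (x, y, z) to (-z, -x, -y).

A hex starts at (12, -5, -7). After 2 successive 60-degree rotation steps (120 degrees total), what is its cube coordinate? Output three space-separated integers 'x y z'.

Start: (12, -5, -7)
Step 1: (12, -5, -7) -> (-(-7), -(12), -(-5)) = (7, -12, 5)
Step 2: (7, -12, 5) -> (-(5), -(7), -(-12)) = (-5, -7, 12)

Answer: -5 -7 12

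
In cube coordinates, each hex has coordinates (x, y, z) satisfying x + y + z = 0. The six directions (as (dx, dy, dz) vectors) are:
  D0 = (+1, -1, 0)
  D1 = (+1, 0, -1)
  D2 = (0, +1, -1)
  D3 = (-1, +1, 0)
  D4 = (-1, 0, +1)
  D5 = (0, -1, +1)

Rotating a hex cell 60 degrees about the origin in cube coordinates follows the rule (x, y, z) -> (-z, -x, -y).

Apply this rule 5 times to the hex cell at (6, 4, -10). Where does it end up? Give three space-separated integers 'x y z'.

Answer: -4 10 -6

Derivation:
Start: (6, 4, -10)
Step 1: (6, 4, -10) -> (-(-10), -(6), -(4)) = (10, -6, -4)
Step 2: (10, -6, -4) -> (-(-4), -(10), -(-6)) = (4, -10, 6)
Step 3: (4, -10, 6) -> (-(6), -(4), -(-10)) = (-6, -4, 10)
Step 4: (-6, -4, 10) -> (-(10), -(-6), -(-4)) = (-10, 6, 4)
Step 5: (-10, 6, 4) -> (-(4), -(-10), -(6)) = (-4, 10, -6)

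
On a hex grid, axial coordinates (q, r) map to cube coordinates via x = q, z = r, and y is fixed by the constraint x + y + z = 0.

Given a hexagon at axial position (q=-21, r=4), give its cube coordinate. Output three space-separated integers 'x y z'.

x = q = -21
z = r = 4
y = -x - z = -(-21) - (4) = 17

Answer: -21 17 4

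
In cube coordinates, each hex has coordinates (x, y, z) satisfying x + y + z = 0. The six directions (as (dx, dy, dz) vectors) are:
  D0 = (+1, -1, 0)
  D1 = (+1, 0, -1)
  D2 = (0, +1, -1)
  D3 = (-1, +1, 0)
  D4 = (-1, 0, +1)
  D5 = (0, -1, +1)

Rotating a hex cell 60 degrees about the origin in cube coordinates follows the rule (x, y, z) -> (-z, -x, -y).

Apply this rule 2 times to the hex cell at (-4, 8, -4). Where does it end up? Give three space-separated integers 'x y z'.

Start: (-4, 8, -4)
Step 1: (-4, 8, -4) -> (-(-4), -(-4), -(8)) = (4, 4, -8)
Step 2: (4, 4, -8) -> (-(-8), -(4), -(4)) = (8, -4, -4)

Answer: 8 -4 -4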